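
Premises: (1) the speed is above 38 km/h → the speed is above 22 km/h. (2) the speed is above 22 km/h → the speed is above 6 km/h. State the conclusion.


Hypothetical syllogism: P → Q, Q → R ⊢ P → R
Premise 1: the speed is above 38 km/h → the speed is above 22 km/h
Premise 2: the speed is above 22 km/h → the speed is above 6 km/h
Chain the implications: the middle term (the speed is above 22 km/h) links the two.
Conclusion: If the speed is above 38 km/h, then the speed is above 6 km/h.

If the speed is above 38 km/h, then the speed is above 6 km/h.


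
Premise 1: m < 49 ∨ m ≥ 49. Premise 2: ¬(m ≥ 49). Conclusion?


Disjunctive syllogism: P ∨ Q, ¬P ⊢ Q
Disjunction: m < 49 ∨ m ≥ 49
We know it is not the case that m ≥ 49.
By disjunctive syllogism, the other disjunct must be true.

m < 49


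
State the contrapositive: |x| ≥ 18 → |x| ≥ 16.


Original: If |x| ≥ 18, then |x| ≥ 16
Contrapositive: If ¬Q, then ¬P
Negate Q: not (|x| ≥ 16)
Negate P: not (|x| ≥ 18)

If not (|x| ≥ 16), then not (|x| ≥ 18).


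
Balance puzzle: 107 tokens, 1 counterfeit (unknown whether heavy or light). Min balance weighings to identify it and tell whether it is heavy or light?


Let n = 107. 214 possibilities (n tokens × lighter/heavier); each weighing has 3 outcomes.
Bound for k weighings: say the first weighing puts j tokens on each pan. If it tips, the 2j weighed tokens remain suspects (each with a known direction) and k-1 weighings give 3^(k-1) outcomes; 3^(k-1) is odd, so 2j ≤ 3^(k-1) - 1. If it balances, the n - 2j unweighed tokens remain with direction unknown: 2(n - 2j) ≤ 3^(k-1) - 1 by the same parity argument. Adding, n ≤ (3^(k-1) - 1) + (3^(k-1) - 1)/2 = (3^k - 3)/2, and the classical three-group strategy achieves this (3 tokens in 2 weighings, 12 in 3, 39 in 4, 120 in 5).
So we need the smallest k with (3^k - 3)/2 ≥ 107.
k = 4: (3^4 - 3)/2 = 39 < 107 ✗
k = 5: (3^5 - 3)/2 = 120 ≥ 107 ✓

5


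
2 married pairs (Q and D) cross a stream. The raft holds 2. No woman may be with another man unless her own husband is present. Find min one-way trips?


Label couples Q and D.
1. WQ+WD → (far: WQ,WD; near: HQ,HD)
2. WQ ←   (far: WD; near: HQ,HD,WQ)
3. HQ+HD → (far: HQ,HD,WD; near: WQ)
4. HQ ←   (far: HD,WD; near: HQ,WQ)  — HQ returns, since WQ is alone on near bank
5. HQ+WQ → (far: all four; near: empty)
Every state respects the constraint.
Minimum trips = 5

5


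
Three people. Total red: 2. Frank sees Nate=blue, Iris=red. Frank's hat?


Total red = 2, seen red = 1
Own red = 2 - 1 = 1
Frank's hat is red.

red


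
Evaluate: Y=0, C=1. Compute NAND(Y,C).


Y AND C = 0
NOT(0) = 1

1


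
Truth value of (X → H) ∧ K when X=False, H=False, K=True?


X = False, H = False, K = True
Expression: (X → H) ∧ K
Step 1: X → H = False → False (false only if X=True, H=False) = True
Step 2: (True) ∧ K = True AND True = True

True


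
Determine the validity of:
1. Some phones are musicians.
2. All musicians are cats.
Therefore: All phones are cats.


Premise 1: Some phones are musicians.
Premise 2: All musicians are cats.
Conclusion: All phones are cats.
Fallacy: illicit minor. The minor term (phones) is distributed in the conclusion ('All phones ...') but undistributed in its premise ('Some phones are musicians' doesn't cover all phones).
Only 'Some phones are cats' follows, not 'All'.

Invalid


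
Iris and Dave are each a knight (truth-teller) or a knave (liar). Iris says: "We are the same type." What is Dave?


Iris says: "We are the same type."
Case 1: Iris is a Knight (truth-teller)
  Statement is true → they ARE the same → Dave is also a Knight
Case 2: Iris is a Knave (liar)
  Statement is false → they are NOT the same → Dave is a Knight
In both cases, Dave is a Knight.

Knight


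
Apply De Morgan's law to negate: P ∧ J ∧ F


De Morgan's law: ¬(P ∧ Q ∧ R) ≡ ¬P ∨ ¬Q ∨ ¬R
¬(P ∧ J ∧ F) = ¬P ∨ ¬J ∨ ¬F

¬P ∨ ¬J ∨ ¬F


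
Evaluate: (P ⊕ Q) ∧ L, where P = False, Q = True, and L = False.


P = False, Q = True, L = False
Step 1: P ⊕ Q = False XOR True = True
Step 2: True ∧ L = True AND False = False
XOR true when exactly one of P,Q is true; then AND with L.

False


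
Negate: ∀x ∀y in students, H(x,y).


Original: ∀x ∀y H(x,y)
Rule: ¬∀→∃, ¬∃→∀, negate predicate.
Negation: ∃x ∃y ¬H(x,y)

∃x ∃y ¬H(x,y)


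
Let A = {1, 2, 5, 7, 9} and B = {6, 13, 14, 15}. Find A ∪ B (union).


A = {1, 2, 5, 7, 9}
B = {6, 13, 14, 15}
Operation: union
All elements combined: 1, 2, 5, 6, 7, 9, 13, 14, 15

{1, 2, 5, 6, 7, 9, 13, 14, 15}


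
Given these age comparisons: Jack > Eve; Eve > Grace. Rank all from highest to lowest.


Constraints: Jack > Eve; Eve > Grace
Method: at each step, the next-highest is the one remaining person who never appears on the smaller side of a constraint between remaining people.
  Step 1: remaining {Grace, Jack, Eve}; on the smaller side: {Grace, Eve} → Jack is next (Jack > Eve).
  Step 2: remaining {Grace, Eve}; on the smaller side: {Grace} → Eve is next (Eve > Grace).
  Step 3: only Grace remains → lowest.
Final ranking (highest to lowest):

Jack > Eve > Grace


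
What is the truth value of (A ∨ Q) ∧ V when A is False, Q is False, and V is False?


A = False, Q = False, V = False
Step 1: A ∨ Q = False OR False = False
Step 2: False ∧ V = False AND False = False
OR is true when at least one operand is true; AND requires both.

False


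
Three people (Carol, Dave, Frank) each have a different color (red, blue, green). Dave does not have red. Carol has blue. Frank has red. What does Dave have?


From clues:
  Frank → red
  Carol → blue
By elimination, Dave gets the remaining.

green


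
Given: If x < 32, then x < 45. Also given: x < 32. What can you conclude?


Modus ponens: P → Q, P ⊢ Q
P: x < 32
Q: x < 45
We have P → Q and P is true.
By modus ponens, Q must be true.

x < 45


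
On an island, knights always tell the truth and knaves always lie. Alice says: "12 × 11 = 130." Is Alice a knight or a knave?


Statement: "12 × 11 = 130."
Actual: 12 × 11 = 132
Claimed: 130
Statement is FALSE → Alice lies → Knave

Knave


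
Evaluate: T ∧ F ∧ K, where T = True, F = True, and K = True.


T = True, F = True, K = True
Step 1: T ∧ F = True AND True = True
Step 2: (True) ∧ K = (True) AND True = True
AND is true only when ALL operands are true.

True


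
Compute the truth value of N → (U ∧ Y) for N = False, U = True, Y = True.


N = False, U = True, Y = True
Step 1: U ∧ Y = True AND True = True
Step 2: N → (True): false only when N=True and consequent=False.
Result: True

True


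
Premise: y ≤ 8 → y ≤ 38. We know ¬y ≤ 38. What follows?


Modus tollens: P → Q, ¬Q ⊢ ¬P
P: y ≤ 8
Q: y ≤ 38
We have P → Q and Q is false.
By modus tollens, P must be false.

It is not the case that y ≤ 8


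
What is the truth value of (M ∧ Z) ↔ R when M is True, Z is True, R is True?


M = True, Z = True, R = True
Step 1: M ∧ Z = True AND True = True
Step 2: (True) ↔ R: true when both sides have same truth value.
Result: True ↔ True = True

True


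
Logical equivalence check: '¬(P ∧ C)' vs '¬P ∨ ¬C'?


Expression 1: ¬(P ∧ C)
Expression 2: ¬P ∨ ¬C
Truth table (P C | Expr1 Expr2):
  T T |   F     F
  T F |   T     T
  F T |   T     T
  F F |   T     T
All 4 rows agree, so the expressions are logically equivalent.

Yes


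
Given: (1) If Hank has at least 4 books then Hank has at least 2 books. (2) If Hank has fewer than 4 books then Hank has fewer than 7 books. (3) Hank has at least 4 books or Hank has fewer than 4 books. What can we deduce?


Constructive dilemma: (P → Q) ∧ (R → S), P ∨ R ⊢ Q ∨ S
Premise 1: Hank has at least 4 books → Hank has at least 2 books
Premise 2: Hank has fewer than 4 books → Hank has fewer than 7 books
Premise 3: Hank has at least 4 books ∨ Hank has fewer than 4 books
Case 1: Assuming Hank has at least 4 books, then by Premise 1, Hank has at least 2 books.
Case 2: Assuming Hank has fewer than 4 books, then by Premise 2, Hank has fewer than 7 books.
Since one of Hank has at least 4 books or Hank has fewer than 4 books must hold, we get Hank has at least 2 books or Hank has fewer than 7 books.

Hank has at least 2 books or Hank has fewer than 7 books.


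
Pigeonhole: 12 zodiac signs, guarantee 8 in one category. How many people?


Pigeonhole: to guarantee k in one of n categories, need (k-1)×n + 1.
k = 8, n = 12
Minimum = (8-1) × 12 + 1 = 7 × 12 + 1

85


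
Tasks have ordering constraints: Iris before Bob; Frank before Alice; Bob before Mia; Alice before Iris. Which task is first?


Constraints: Iris before Bob; Frank before Alice; Bob before Mia; Alice before Iris
The first task can have nothing scheduled before it, so it must never appear on the right of a 'before'.
Tasks appearing after some 'before': Bob, Alice, Mia, Iris.
The only task not in that list is Frank → it is first.

Frank


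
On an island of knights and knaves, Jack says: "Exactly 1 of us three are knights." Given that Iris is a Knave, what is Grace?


Jack claims exactly 1 knights among Jack, Iris, Grace.
Given: Iris is a Knave.

Case 1: Jack is a Knight (tells truth)
  Then exactly 1 of the three are knights.
  Counting Jack, Iris: 1 knight(s) so far. Need 0 more → Grace = Knave.
Case 2: Jack is a Knave (lies)
  Then the count is NOT 1.
  If Grace = Knight, count = 1 = 1 → claim would be true, contradicts lie.
  If Grace = Knave, count = 0 ≠ 1 → lie confirmed ✓

Grace is a Knave.

Knave


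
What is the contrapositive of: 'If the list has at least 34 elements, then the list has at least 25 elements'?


Original: If the list has at least 34 elements, then the list has at least 25 elements
Contrapositive: If ¬Q, then ¬P
Negate Q: not (the list has at least 25 elements)
Negate P: not (the list has at least 34 elements)

If not (the list has at least 25 elements), then not (the list has at least 34 elements).


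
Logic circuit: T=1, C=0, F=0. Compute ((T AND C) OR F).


T AND C = 1&0 = 0
0 OR 0 = 0

0


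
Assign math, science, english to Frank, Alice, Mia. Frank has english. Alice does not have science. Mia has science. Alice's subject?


From clues:
  Mia → science
  Frank → english
By elimination, Alice gets the remaining.

math


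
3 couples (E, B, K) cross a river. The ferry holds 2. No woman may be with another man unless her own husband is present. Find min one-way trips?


Label couples E, B, K (H = husband, W = wife).
Counting alone: 6 people, the ferry carries 2 and someone must bring it back, so each round trip nets at most +1 on the far side until the last crossing → at least 9 trips. The jealousy constraint makes 9 impossible; the shortest valid schedule has 11:
1. WE+WB →  (far: WE,WB; near: HE,HB,HK,WK)
2. WE ←       (far: WB; near: HE,HB,HK,WE,WK)
3. WE+WK →  (far: WE,WB,WK; near: HE,HB,HK)
4. WE ←       (far: WB,WK; near: HE,HB,HK,WE)
5. HB+HK →  (far: HB,WB,HK,WK; near: HE,WE)
6. HB+WB ←  (far: HK,WK; near: HE,WE,HB,WB)
7. HE+HB →  (far: HE,HB,HK,WK; near: WE,WB)
8. WK ←       (far: HE,HB,HK; near: WE,WB,WK)
9. WE+WB →  (far: HE,WE,HB,WB,HK; near: WK)
10. HK ←      (far: HE,WE,HB,WB; near: HK,WK)
11. HK+WK → (far: all six; near: empty)
In every state each wife is either with her husband or with no other man.
Minimum trips = 11

11


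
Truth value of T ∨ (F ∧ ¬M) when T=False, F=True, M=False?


T = False, F = True, M = False
Expression: T ∨ (F ∧ ¬M)
Step 1: ¬M = NOT False = True
Step 2: F ∧ ¬M = True AND True = True
Step 3: T ∨ (True) = False OR True = True

True


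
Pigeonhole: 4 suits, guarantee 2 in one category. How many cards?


Pigeonhole: to guarantee k in one of n categories, need (k-1)×n + 1.
k = 2, n = 4
Minimum = (2-1) × 4 + 1 = 1 × 4 + 1

5


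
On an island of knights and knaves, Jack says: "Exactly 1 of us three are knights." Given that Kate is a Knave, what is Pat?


Jack claims exactly 1 knights among Jack, Kate, Pat.
Given: Kate is a Knave.

Case 1: Jack is a Knight (tells truth)
  Then exactly 1 of the three are knights.
  Counting Jack, Kate: 1 knight(s) so far. Need 0 more → Pat = Knave.
Case 2: Jack is a Knave (lies)
  Then the count is NOT 1.
  If Pat = Knight, count = 1 = 1 → claim would be true, contradicts lie.
  If Pat = Knave, count = 0 ≠ 1 → lie confirmed ✓

Pat is a Knave.

Knave


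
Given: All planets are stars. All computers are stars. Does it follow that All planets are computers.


Premise 1: All planets are stars.
Premise 2: All computers are stars.
Conclusion: All planets are computers.
Fallacy: undistributed middle. stars is predicate in both.
Counterexample: planets and computers could be disjoint subsets of stars.

Invalid


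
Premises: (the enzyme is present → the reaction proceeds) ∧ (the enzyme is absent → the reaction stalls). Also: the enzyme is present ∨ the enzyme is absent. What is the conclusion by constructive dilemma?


Constructive dilemma: (P → Q) ∧ (R → S), P ∨ R ⊢ Q ∨ S
Premise 1: the enzyme is present → the reaction proceeds
Premise 2: the enzyme is absent → the reaction stalls
Premise 3: the enzyme is present ∨ the enzyme is absent
Case 1: Assuming the enzyme is present, then by Premise 1, the reaction proceeds.
Case 2: Assuming the enzyme is absent, then by Premise 2, the reaction stalls.
Since one of the enzyme is present or the enzyme is absent must hold, we get the reaction proceeds or the reaction stalls.

The reaction proceeds or the reaction stalls.


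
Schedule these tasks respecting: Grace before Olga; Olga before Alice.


Constraints: Grace before Olga; Olga before Alice
Method: repeatedly schedule the remaining task that has no remaining task required before it.
  Step 1: remaining {Grace, Alice, Olga}; every task except Grace still has a predecessor pending → schedule Grace.
  Step 2: remaining {Alice, Olga}; every task except Olga still has a predecessor pending → schedule Olga.
  Step 3: only Alice remains → schedule Alice.
Resulting order:

Grace → Olga → Alice


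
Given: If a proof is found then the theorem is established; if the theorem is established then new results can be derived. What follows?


Hypothetical syllogism: P → Q, Q → R ⊢ P → R
Premise 1: a proof is found → the theorem is established
Premise 2: the theorem is established → new results can be derived
Chain the implications: the middle term (the theorem is established) links the two.
Conclusion: If a proof is found, then new results can be derived.

If a proof is found, then new results can be derived.


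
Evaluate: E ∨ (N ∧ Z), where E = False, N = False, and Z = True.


E = False, N = False, Z = True
Step 1: N ∧ Z = False AND True = False
Step 2: E ∨ False = False OR False = False
AND evaluated first (higher precedence); then OR applied.

False


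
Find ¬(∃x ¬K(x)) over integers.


Original: ∃x ¬K(x)
Rule: ¬∀→∃, ¬∃→∀, negate predicate.
Negation: ∀x K(x)

∀x K(x)


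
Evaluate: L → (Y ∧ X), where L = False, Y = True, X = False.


L = False, Y = True, X = False
Step 1: Y ∧ X = True AND False = False
Step 2: L → (False): false only when L=True and consequent=False.
Result: True

True


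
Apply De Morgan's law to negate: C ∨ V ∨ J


De Morgan's law: ¬(P ∨ Q ∨ R) ≡ ¬P ∧ ¬Q ∧ ¬R
¬(C ∨ V ∨ J) = ¬C ∧ ¬V ∧ ¬J

¬C ∧ ¬V ∧ ¬J


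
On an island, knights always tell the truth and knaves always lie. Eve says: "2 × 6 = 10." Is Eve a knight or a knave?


Statement: "2 × 6 = 10."
Actual: 2 × 6 = 12
Claimed: 10
Statement is FALSE → Eve lies → Knave

Knave


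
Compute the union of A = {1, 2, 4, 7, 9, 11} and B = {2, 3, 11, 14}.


A = {1, 2, 4, 7, 9, 11}
B = {2, 3, 11, 14}
Operation: union
All elements combined: 1, 2, 3, 4, 7, 9, 11, 14

{1, 2, 3, 4, 7, 9, 11, 14}


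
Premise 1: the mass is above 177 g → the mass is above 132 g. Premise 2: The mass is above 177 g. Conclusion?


Modus ponens: P → Q, P ⊢ Q
P: the mass is above 177 g
Q: the mass is above 132 g
We have P → Q and P is true.
By modus ponens, Q must be true.

The mass is above 132 g


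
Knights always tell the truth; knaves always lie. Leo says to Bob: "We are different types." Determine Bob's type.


Leo says: "We are different types."
Case 1: Leo is a Knight (truth-teller)
  Statement is true → they ARE different → Bob is a Knave
Case 2: Leo is a Knave (liar)
  Statement is false → they are NOT different → Bob is a Knave
In both cases, Bob is a Knave.

Knave


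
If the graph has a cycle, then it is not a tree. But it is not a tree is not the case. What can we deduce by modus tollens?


Modus tollens: P → Q, ¬Q ⊢ ¬P
P: the graph has a cycle
Q: it is not a tree
We have P → Q and Q is false.
By modus tollens, P must be false.

It is not the case that the graph has a cycle


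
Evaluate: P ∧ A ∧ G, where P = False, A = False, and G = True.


P = False, A = False, G = True
Step 1: P ∧ A = False AND False = False
Step 2: (False) ∧ G = (False) AND True = False
AND is true only when ALL operands are true.

False


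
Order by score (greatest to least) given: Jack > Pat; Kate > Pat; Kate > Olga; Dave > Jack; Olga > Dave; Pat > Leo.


Constraints: Jack > Pat; Kate > Pat; Kate > Olga; Dave > Jack; Olga > Dave; Pat > Leo
Method: at each step, the next-highest is the one remaining person who never appears on the smaller side of a constraint between remaining people.
  Step 1: remaining {Olga, Pat, Leo, Kate, Dave, Jack}; on the smaller side: {Olga, Pat, Leo, Dave, Jack} → Kate is next (Kate > Pat; Kate > Olga).
  Step 2: remaining {Olga, Pat, Leo, Dave, Jack}; on the smaller side: {Pat, Leo, Dave, Jack} → Olga is next (Olga > Dave).
  Step 3: remaining {Pat, Leo, Dave, Jack}; on the smaller side: {Pat, Leo, Jack} → Dave is next (Dave > Jack).
  Step 4: remaining {Pat, Leo, Jack}; on the smaller side: {Pat, Leo} → Jack is next (Jack > Pat).
  Step 5: remaining {Pat, Leo}; on the smaller side: {Leo} → Pat is next (Pat > Leo).
  Step 6: only Leo remains → lowest.
Final ranking (highest to lowest):

Kate > Olga > Dave > Jack > Pat > Leo


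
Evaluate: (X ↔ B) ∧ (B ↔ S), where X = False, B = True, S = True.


X = False, B = True, S = True
Step 1: X ↔ B is true when X and B have the same value. Result: False
Step 2: B ↔ S is true when B and S have the same value. Result: True
Step 3: False ∧ True = False

False


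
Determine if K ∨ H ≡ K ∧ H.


Expression 1: K ∨ H
Expression 2: K ∧ H
Truth table (K H | Expr1 Expr2):
  T T |   T     T
  T F |   T     F   ← differ
  F T |   T     F   ← differ
  F F |   F     F
Counterexample: K=T, H=F gives Expr1 = T but Expr2 = F, so the expressions are NOT logically equivalent.

No


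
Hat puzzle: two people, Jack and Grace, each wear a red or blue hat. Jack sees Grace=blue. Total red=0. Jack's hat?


Total red = 0, Grace = blue
Red accounted for: 0
Remaining for Jack: 0
Jack's hat is blue.

blue


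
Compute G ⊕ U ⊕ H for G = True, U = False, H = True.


G = True, U = False, H = True
Step 1: G ⊕ U = True XOR False = True
Step 2: True ⊕ H = True XOR True = False
XOR is true when an odd number of operands are true.

False


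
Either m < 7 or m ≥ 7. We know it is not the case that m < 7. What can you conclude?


Disjunctive syllogism: P ∨ Q, ¬P ⊢ Q
Disjunction: m < 7 ∨ m ≥ 7
We know it is not the case that m < 7.
By disjunctive syllogism, the other disjunct must be true.

m ≥ 7


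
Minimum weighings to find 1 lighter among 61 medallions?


Each weighing has 3 outcomes (left heavy / balance / right heavy), so k weighings distinguish at most 3^k cases; splitting into three near-equal groups achieves this.
Need 3^k ≥ 61: 3^3 = 27 < 61 ≤ 3^4 = 81
k = ⌈log₃(61)⌉ = 4

4


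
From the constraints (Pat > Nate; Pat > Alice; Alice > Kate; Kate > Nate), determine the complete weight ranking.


Constraints: Pat > Nate; Pat > Alice; Alice > Kate; Kate > Nate
Method: at each step, the next-highest is the one remaining person who never appears on the smaller side of a constraint between remaining people.
  Step 1: remaining {Alice, Kate, Pat, Nate}; on the smaller side: {Alice, Kate, Nate} → Pat is next (Pat > Nate; Pat > Alice).
  Step 2: remaining {Alice, Kate, Nate}; on the smaller side: {Kate, Nate} → Alice is next (Alice > Kate).
  Step 3: remaining {Kate, Nate}; on the smaller side: {Nate} → Kate is next (Kate > Nate).
  Step 4: only Nate remains → lowest.
Final ranking (highest to lowest):

Pat > Alice > Kate > Nate


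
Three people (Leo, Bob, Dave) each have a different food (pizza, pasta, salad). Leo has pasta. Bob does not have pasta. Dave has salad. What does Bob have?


From clues:
  Dave → salad
  Leo → pasta
By elimination, Bob gets the remaining.

pizza


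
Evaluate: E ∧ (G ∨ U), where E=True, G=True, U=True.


E = True, G = True, U = True
Expression: E ∧ (G ∨ U)
Step 1: G ∨ U = True OR True = True
Step 2: E ∧ (True) = True AND True = True

True


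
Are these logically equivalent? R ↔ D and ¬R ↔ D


Expression 1: R ↔ D
Expression 2: ¬R ↔ D
Truth table (R D | Expr1 Expr2):
  T T |   T     F   ← differ
  T F |   F     T   ← differ
  F T |   F     T   ← differ
  F F |   T     F   ← differ
Counterexample: R=T, D=T gives Expr1 = T but Expr2 = F, so the expressions are NOT logically equivalent.

No


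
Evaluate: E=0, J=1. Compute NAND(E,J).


E AND J = 0
NOT(0) = 1

1


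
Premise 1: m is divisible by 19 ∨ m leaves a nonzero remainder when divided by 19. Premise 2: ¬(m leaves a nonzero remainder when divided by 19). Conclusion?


Disjunctive syllogism: P ∨ Q, ¬P ⊢ Q
Disjunction: m is divisible by 19 ∨ m leaves a nonzero remainder when divided by 19
We know it is not the case that m leaves a nonzero remainder when divided by 19.
By disjunctive syllogism, the other disjunct must be true.

m is divisible by 19


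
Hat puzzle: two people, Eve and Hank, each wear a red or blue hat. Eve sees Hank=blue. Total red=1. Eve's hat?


Total red = 1, Hank = blue
Red accounted for: 0
Remaining for Eve: 1
Eve's hat is red.

red


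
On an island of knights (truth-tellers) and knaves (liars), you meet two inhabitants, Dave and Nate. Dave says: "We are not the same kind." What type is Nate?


Dave says: "We are not the same kind."
Case 1: Dave is a Knight (truth-teller)
  Statement is true → they ARE different → Nate is a Knave
Case 2: Dave is a Knave (liar)
  Statement is false → they are NOT different → Nate is a Knave
In both cases, Nate is a Knave.

Knave


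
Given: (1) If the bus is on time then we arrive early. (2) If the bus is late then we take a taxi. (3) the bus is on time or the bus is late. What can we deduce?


Constructive dilemma: (P → Q) ∧ (R → S), P ∨ R ⊢ Q ∨ S
Premise 1: the bus is on time → we arrive early
Premise 2: the bus is late → we take a taxi
Premise 3: the bus is on time ∨ the bus is late
Case 1: Assuming the bus is on time, then by Premise 1, we arrive early.
Case 2: Assuming the bus is late, then by Premise 2, we take a taxi.
Since one of the bus is on time or the bus is late must hold, we get we arrive early or we take a taxi.

We arrive early or we take a taxi.


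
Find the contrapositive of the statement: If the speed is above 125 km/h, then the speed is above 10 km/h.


Original: If the speed is above 125 km/h, then the speed is above 10 km/h
Contrapositive: If ¬Q, then ¬P
Negate Q: not (the speed is above 10 km/h)
Negate P: not (the speed is above 125 km/h)

If not (the speed is above 10 km/h), then not (the speed is above 125 km/h).


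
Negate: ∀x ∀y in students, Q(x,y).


Original: ∀x ∀y Q(x,y)
Rule: ¬∀→∃, ¬∃→∀, negate predicate.
Negation: ∃x ∃y ¬Q(x,y)

∃x ∃y ¬Q(x,y)


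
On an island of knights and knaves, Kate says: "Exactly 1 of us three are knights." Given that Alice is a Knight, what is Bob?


Kate claims exactly 1 knights among Kate, Alice, Bob.
Given: Alice is a Knight.

Case 1: Kate is a Knight (tells truth)
  Then exactly 1 of the three are knights.
  Counting Kate, Alice: 2 knight(s) so far. Need -1 more → impossible.
Case 2: Kate is a Knave (lies)
  Then the count is NOT 1.
  If Bob = Knave, count = 1 = 1 → claim would be true, contradicts lie.
  If Bob = Knight, count = 2 ≠ 1 → lie confirmed ✓

Bob is a Knight.

Knight


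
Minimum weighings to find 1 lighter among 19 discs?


Each weighing has 3 outcomes (left heavy / balance / right heavy), so k weighings distinguish at most 3^k cases; splitting into three near-equal groups achieves this.
Need 3^k ≥ 19: 3^2 = 9 < 19 ≤ 3^3 = 27
k = ⌈log₃(19)⌉ = 3

3


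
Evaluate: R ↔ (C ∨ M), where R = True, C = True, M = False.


R = True, C = True, M = False
Step 1: C ∨ M = True OR False = True
Step 2: R ↔ (True): true when both sides have same truth value.
Result: True ↔ True = True

True


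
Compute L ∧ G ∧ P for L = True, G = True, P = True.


L = True, G = True, P = True
Step 1: L ∧ G = True AND True = True
Step 2: (True) ∧ P = (True) AND True = True
AND is true only when ALL operands are true.

True


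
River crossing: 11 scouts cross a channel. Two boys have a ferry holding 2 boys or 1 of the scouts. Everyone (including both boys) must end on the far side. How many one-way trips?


Per crossing of one of the scouts: boys→, one←, one of the scouts→, one← = 4 trips
11 × 4 = 44, + 1 final boys→ = 45
Minimum trips = 45

45


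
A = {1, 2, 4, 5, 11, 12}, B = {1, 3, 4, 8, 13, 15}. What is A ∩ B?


A = {1, 2, 4, 5, 11, 12}
B = {1, 3, 4, 8, 13, 15}
Operation: intersection
Elements in both: 1, 4

{1, 4}


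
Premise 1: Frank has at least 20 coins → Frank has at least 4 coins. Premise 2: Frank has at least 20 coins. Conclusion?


Modus ponens: P → Q, P ⊢ Q
P: Frank has at least 20 coins
Q: Frank has at least 4 coins
We have P → Q and P is true.
By modus ponens, Q must be true.

Frank has at least 4 coins


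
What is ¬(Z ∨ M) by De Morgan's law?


De Morgan's law: ¬(P ∨ Q) ≡ ¬P ∧ ¬Q
¬(Z ∨ M) = ¬Z ∧ ¬M

¬Z ∧ ¬M


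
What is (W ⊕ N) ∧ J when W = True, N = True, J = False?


W = True, N = True, J = False
Step 1: W ⊕ N = True XOR True = False
Step 2: False ∧ J = False AND False = False
XOR true when exactly one of W,N is true; then AND with J.

False


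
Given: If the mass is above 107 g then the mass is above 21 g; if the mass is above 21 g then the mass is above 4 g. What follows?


Hypothetical syllogism: P → Q, Q → R ⊢ P → R
Premise 1: the mass is above 107 g → the mass is above 21 g
Premise 2: the mass is above 21 g → the mass is above 4 g
Chain the implications: the middle term (the mass is above 21 g) links the two.
Conclusion: If the mass is above 107 g, then the mass is above 4 g.

If the mass is above 107 g, then the mass is above 4 g.


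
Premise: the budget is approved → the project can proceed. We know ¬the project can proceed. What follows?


Modus tollens: P → Q, ¬Q ⊢ ¬P
P: the budget is approved
Q: the project can proceed
We have P → Q and Q is false.
By modus tollens, P must be false.

It is not the case that the budget is approved


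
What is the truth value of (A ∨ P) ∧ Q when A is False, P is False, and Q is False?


A = False, P = False, Q = False
Step 1: A ∨ P = False OR False = False
Step 2: False ∧ Q = False AND False = False
OR is true when at least one operand is true; AND requires both.

False


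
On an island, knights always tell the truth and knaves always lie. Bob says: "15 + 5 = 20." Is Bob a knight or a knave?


Statement: "15 + 5 = 20."
Actual: 15 + 5 = 20
Claimed: 20
Statement is TRUE → Bob tells the truth → Knight

Knight


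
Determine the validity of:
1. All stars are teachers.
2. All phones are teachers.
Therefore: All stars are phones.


Premise 1: All stars are teachers.
Premise 2: All phones are teachers.
Conclusion: All stars are phones.
Fallacy: undistributed middle. teachers is predicate in both.
Counterexample: stars and phones could be disjoint subsets of teachers.

Invalid


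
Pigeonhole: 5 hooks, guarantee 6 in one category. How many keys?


Pigeonhole: to guarantee k in one of n categories, need (k-1)×n + 1.
k = 6, n = 5
Minimum = (6-1) × 5 + 1 = 5 × 5 + 1

26


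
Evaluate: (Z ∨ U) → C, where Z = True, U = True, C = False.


Z = True, U = True, C = False
Step 1: Z ∨ U = True OR True = True
Step 2: (True) → C: false only when antecedent=True and C=False.
Result: False

False


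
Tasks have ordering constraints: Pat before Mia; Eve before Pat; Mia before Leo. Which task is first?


Constraints: Pat before Mia; Eve before Pat; Mia before Leo
The first task can have nothing scheduled before it, so it must never appear on the right of a 'before'.
Tasks appearing after some 'before': Mia, Pat, Leo.
The only task not in that list is Eve → it is first.

Eve


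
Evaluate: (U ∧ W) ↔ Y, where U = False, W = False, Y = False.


U = False, W = False, Y = False
Step 1: U ∧ W = False AND False = False
Step 2: (False) ↔ Y: true when both sides have same truth value.
Result: False ↔ False = True

True


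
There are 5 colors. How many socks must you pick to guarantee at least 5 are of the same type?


Pigeonhole: to guarantee k in one of n categories, need (k-1)×n + 1.
k = 5, n = 5
Minimum = (5-1) × 5 + 1 = 4 × 5 + 1

21


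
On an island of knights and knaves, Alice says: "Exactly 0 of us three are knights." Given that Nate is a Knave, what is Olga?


Alice claims exactly 0 knights among Alice, Nate, Olga.
Given: Nate is a Knave.

Case 1: Alice is a Knight (tells truth)
  Then exactly 0 of the three are knights.
  Counting Alice, Nate: 1 knight(s) so far. Need -1 more → impossible.
Case 2: Alice is a Knave (lies)
  Then the count is NOT 0.
  If Olga = Knave, count = 0 = 0 → claim would be true, contradicts lie.
  If Olga = Knight, count = 1 ≠ 0 → lie confirmed ✓

Olga is a Knight.

Knight


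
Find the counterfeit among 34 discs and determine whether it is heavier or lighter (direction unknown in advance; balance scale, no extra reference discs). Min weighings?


Let n = 34. 68 possibilities (n discs × lighter/heavier); each weighing has 3 outcomes.
Bound for k weighings: say the first weighing puts j discs on each pan. If it tips, the 2j weighed discs remain suspects (each with a known direction) and k-1 weighings give 3^(k-1) outcomes; 3^(k-1) is odd, so 2j ≤ 3^(k-1) - 1. If it balances, the n - 2j unweighed discs remain with direction unknown: 2(n - 2j) ≤ 3^(k-1) - 1 by the same parity argument. Adding, n ≤ (3^(k-1) - 1) + (3^(k-1) - 1)/2 = (3^k - 3)/2, and the classical three-group strategy achieves this (3 discs in 2 weighings, 12 in 3, 39 in 4, 120 in 5).
So we need the smallest k with (3^k - 3)/2 ≥ 34.
k = 3: (3^3 - 3)/2 = 12 < 34 ✗
k = 4: (3^4 - 3)/2 = 39 ≥ 34 ✓

4


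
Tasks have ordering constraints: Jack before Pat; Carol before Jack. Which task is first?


Constraints: Jack before Pat; Carol before Jack
The first task can have nothing scheduled before it, so it must never appear on the right of a 'before'.
Tasks appearing after some 'before': Pat, Jack.
The only task not in that list is Carol → it is first.

Carol


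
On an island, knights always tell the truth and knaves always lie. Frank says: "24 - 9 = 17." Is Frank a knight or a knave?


Statement: "24 - 9 = 17."
Actual: 24 - 9 = 15
Claimed: 17
Statement is FALSE → Frank lies → Knave

Knave


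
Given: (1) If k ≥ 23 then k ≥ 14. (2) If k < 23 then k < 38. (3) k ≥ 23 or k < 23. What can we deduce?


Constructive dilemma: (P → Q) ∧ (R → S), P ∨ R ⊢ Q ∨ S
Premise 1: k ≥ 23 → k ≥ 14
Premise 2: k < 23 → k < 38
Premise 3: k ≥ 23 ∨ k < 23
Case 1: Assuming k ≥ 23, then by Premise 1, k ≥ 14.
Case 2: Assuming k < 23, then by Premise 2, k < 38.
Since one of k ≥ 23 or k < 23 must hold, we get k ≥ 14 or k < 38.

k ≥ 14 or k < 38.


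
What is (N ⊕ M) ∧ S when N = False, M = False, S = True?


N = False, M = False, S = True
Step 1: N ⊕ M = False XOR False = False
Step 2: False ∧ S = False AND True = False
XOR true when exactly one of N,M is true; then AND with S.

False


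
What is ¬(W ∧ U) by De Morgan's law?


De Morgan's law: ¬(P ∧ Q) ≡ ¬P ∨ ¬Q
¬(W ∧ U) = ¬W ∨ ¬U

¬W ∨ ¬U


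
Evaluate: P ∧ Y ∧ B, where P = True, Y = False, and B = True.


P = True, Y = False, B = True
Step 1: P ∧ Y = True AND False = False
Step 2: (False) ∧ B = (False) AND True = False
AND is true only when ALL operands are true.

False


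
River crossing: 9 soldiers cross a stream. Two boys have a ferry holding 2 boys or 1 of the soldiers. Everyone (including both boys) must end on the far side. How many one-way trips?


Per crossing of one of the soldiers: boys→, one←, one of the soldiers→, one← = 4 trips
9 × 4 = 36, + 1 final boys→ = 37
Minimum trips = 37

37


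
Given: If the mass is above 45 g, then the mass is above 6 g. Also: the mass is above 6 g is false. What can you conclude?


Modus tollens: P → Q, ¬Q ⊢ ¬P
P: the mass is above 45 g
Q: the mass is above 6 g
We have P → Q and Q is false.
By modus tollens, P must be false.

It is not the case that the mass is above 45 g


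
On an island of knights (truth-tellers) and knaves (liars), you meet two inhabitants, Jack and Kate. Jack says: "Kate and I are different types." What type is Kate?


Jack says: "Kate and I are different types."
Case 1: Jack is a Knight (truth-teller)
  Statement is true → they ARE different → Kate is a Knave
Case 2: Jack is a Knave (liar)
  Statement is false → they are NOT different → Kate is a Knave
In both cases, Kate is a Knave.

Knave


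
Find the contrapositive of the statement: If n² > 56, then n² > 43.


Original: If n² > 56, then n² > 43
Contrapositive: If ¬Q, then ¬P
Negate Q: not (n² > 43)
Negate P: not (n² > 56)

If not (n² > 43), then not (n² > 56).


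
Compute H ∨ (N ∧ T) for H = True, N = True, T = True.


H = True, N = True, T = True
Step 1: N ∧ T = True AND True = True
Step 2: H ∨ True = True OR True = True
AND evaluated first (higher precedence); then OR applied.

True


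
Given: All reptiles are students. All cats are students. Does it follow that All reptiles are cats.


Premise 1: All reptiles are students.
Premise 2: All cats are students.
Conclusion: All reptiles are cats.
Fallacy: undistributed middle. students is predicate in both.
Counterexample: reptiles and cats could be disjoint subsets of students.

Invalid


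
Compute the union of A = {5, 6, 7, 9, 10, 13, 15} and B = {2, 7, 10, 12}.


A = {5, 6, 7, 9, 10, 13, 15}
B = {2, 7, 10, 12}
Operation: union
All elements combined: 2, 5, 6, 7, 9, 10, 12, 13, 15

{2, 5, 6, 7, 9, 10, 12, 13, 15}


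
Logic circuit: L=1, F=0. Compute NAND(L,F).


L AND F = 0
NOT(0) = 1

1


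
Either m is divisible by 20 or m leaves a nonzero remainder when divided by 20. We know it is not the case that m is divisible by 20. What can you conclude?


Disjunctive syllogism: P ∨ Q, ¬P ⊢ Q
Disjunction: m is divisible by 20 ∨ m leaves a nonzero remainder when divided by 20
We know it is not the case that m is divisible by 20.
By disjunctive syllogism, the other disjunct must be true.

m leaves a nonzero remainder when divided by 20


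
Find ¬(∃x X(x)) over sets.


Original: ∃x X(x)
Rule: ¬∀→∃, ¬∃→∀, negate predicate.
Negation: ∀x ¬X(x)

∀x ¬X(x)


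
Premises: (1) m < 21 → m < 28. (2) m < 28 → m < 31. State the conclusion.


Hypothetical syllogism: P → Q, Q → R ⊢ P → R
Premise 1: m < 21 → m < 28
Premise 2: m < 28 → m < 31
Chain the implications: the middle term (m < 28) links the two.
Conclusion: If m < 21, then m < 31.

If m < 21, then m < 31.


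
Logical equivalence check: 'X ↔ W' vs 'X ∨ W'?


Expression 1: X ↔ W
Expression 2: X ∨ W
Truth table (X W | Expr1 Expr2):
  T T |   T     T
  T F |   F     T   ← differ
  F T |   F     T   ← differ
  F F |   T     F   ← differ
Counterexample: X=T, W=F gives Expr1 = F but Expr2 = T, so the expressions are NOT logically equivalent.

No


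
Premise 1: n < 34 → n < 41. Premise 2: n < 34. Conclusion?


Modus ponens: P → Q, P ⊢ Q
P: n < 34
Q: n < 41
We have P → Q and P is true.
By modus ponens, Q must be true.

n < 41


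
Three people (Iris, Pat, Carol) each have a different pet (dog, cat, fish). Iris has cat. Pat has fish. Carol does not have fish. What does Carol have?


From clues:
  Iris → cat
  Pat → fish
By elimination, Carol gets the remaining.

dog


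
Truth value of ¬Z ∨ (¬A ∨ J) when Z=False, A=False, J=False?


Z = False, A = False, J = False
Expression: ¬Z ∨ (¬A ∨ J)
Step 1: ¬A = NOT False = True
Step 2: ¬A ∨ J = True OR False = True
Step 3: ¬Z = NOT False = True
Step 4: (True) ∨ (True) = True OR True = True

True


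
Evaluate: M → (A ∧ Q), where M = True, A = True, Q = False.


M = True, A = True, Q = False
Step 1: A ∧ Q = True AND False = False
Step 2: M → (False): false only when M=True and consequent=False.
Result: False

False


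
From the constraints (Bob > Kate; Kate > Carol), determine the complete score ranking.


Constraints: Bob > Kate; Kate > Carol
Method: at each step, the next-highest is the one remaining person who never appears on the smaller side of a constraint between remaining people.
  Step 1: remaining {Carol, Bob, Kate}; on the smaller side: {Carol, Kate} → Bob is next (Bob > Kate).
  Step 2: remaining {Carol, Kate}; on the smaller side: {Carol} → Kate is next (Kate > Carol).
  Step 3: only Carol remains → lowest.
Final ranking (highest to lowest):

Bob > Kate > Carol


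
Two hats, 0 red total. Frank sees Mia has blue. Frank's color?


Total red = 0, Mia = blue
Red accounted for: 0
Remaining for Frank: 0
Frank's hat is blue.

blue


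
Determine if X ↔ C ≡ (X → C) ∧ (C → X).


Expression 1: X ↔ C
Expression 2: (X → C) ∧ (C → X)
Truth table (X C | Expr1 Expr2):
  T T |   T     T
  T F |   F     F
  F T |   F     F
  F F |   T     T
All 4 rows agree, so the expressions are logically equivalent.

Yes


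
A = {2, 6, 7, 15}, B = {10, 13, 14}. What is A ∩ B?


A = {2, 6, 7, 15}
B = {10, 13, 14}
Operation: intersection
Elements in both: none

∅


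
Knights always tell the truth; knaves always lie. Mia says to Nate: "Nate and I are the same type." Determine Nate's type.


Mia says: "Nate and I are the same type."
Case 1: Mia is a Knight (truth-teller)
  Statement is true → they ARE the same → Nate is also a Knight
Case 2: Mia is a Knave (liar)
  Statement is false → they are NOT the same → Nate is a Knight
In both cases, Nate is a Knight.

Knight


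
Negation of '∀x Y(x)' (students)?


Original: ∀x Y(x)
Rule: ¬∀→∃, ¬∃→∀, negate predicate.
Negation: ∃x ¬Y(x)

∃x ¬Y(x)


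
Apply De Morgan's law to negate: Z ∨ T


De Morgan's law: ¬(P ∨ Q) ≡ ¬P ∧ ¬Q
¬(Z ∨ T) = ¬Z ∧ ¬T

¬Z ∧ ¬T


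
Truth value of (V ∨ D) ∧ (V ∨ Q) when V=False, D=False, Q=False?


V = False, D = False, Q = False
Expression: (V ∨ D) ∧ (V ∨ Q)
Step 1: V ∨ D = False OR False = False
Step 2: V ∨ Q = False OR False = False
Step 3: (False) ∧ (False) = False AND False = False

False


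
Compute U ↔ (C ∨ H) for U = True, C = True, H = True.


U = True, C = True, H = True
Step 1: C ∨ H = True OR True = True
Step 2: U ↔ (True): true when both sides have same truth value.
Result: True ↔ True = True

True
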